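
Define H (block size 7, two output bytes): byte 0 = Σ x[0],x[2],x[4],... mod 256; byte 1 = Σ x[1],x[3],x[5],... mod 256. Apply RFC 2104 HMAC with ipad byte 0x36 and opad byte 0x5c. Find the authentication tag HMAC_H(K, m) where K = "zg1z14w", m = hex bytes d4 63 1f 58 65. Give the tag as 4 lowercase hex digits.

221f

Key "zg1z14w" = 7a 67 31 7a 31 34 77 is exactly B = 7 bytes: K' = 7a 67 31 7a 31 34 77.
K' ⊕ ipad = 4c 51 07 4c 07 02 41.  K' ⊕ opad = 26 3b 6d 26 6d 68 2b.
Inner input = (K'⊕ipad) ∥ m = 4c 51 07 4c 07 02 41 ∥ d4 63 1f 58 65.
Inner hash: even-index sum = 342 mod 256 = 86; odd-index sum = 503 mod 256 = 247 → 56 f7.
Outer input = (K'⊕opad) ∥ inner = 26 3b 6d 26 6d 68 2b ∥ 56 f7.
Outer hash (tag): even-index sum = 546 mod 256 = 34; odd-index sum = 287 mod 256 = 31 → 22 1f.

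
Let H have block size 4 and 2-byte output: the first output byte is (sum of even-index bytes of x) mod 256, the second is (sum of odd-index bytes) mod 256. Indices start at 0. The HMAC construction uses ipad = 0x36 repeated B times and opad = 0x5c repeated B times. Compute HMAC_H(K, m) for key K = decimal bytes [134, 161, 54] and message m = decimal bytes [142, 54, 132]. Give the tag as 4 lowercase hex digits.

Key decimal bytes [134, 161, 54] = 86 a1 36 is 3 bytes ≤ B = 4; zero-pad to 4 bytes: K' = 86 a1 36 00.
K' ⊕ ipad = b0 97 00 36.  K' ⊕ opad = da fd 6a 5c.
Inner input = (K'⊕ipad) ∥ m = b0 97 00 36 ∥ 8e 36 84.
Inner hash: even-index sum = 450 mod 256 = 194; odd-index sum = 259 mod 256 = 3 → c2 03.
Outer input = (K'⊕opad) ∥ inner = da fd 6a 5c ∥ c2 03.
Outer hash (tag): even-index sum = 518 mod 256 = 6; odd-index sum = 348 mod 256 = 92 → 06 5c.

065c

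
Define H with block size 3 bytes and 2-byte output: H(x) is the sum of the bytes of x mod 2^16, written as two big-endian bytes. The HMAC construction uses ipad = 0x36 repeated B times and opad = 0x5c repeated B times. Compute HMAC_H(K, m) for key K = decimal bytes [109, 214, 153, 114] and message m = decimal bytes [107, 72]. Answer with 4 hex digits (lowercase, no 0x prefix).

0162

Key decimal bytes [109, 214, 153, 114] = 6d d6 99 72 is 4 bytes > B = 3, so hash it first: H(key) = 02 4e, then zero-pad to 3 bytes: K' = 02 4e 00.
K' ⊕ ipad = 34 78 36.  K' ⊕ opad = 5e 12 5c.
Inner input = (K'⊕ipad) ∥ m = 34 78 36 ∥ 6b 48.
Inner hash: sum = 52+120+54+107+72 = 405 → 01 95.
Outer input = (K'⊕opad) ∥ inner = 5e 12 5c ∥ 01 95.
Outer hash (tag): sum = 94+18+92+1+149 = 354 → 01 62.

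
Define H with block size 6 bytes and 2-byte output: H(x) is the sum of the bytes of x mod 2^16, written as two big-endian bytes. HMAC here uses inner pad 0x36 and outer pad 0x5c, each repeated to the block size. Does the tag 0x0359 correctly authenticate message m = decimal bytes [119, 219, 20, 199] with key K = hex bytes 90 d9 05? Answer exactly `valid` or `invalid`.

Key hex bytes 90 d9 05 is 3 bytes ≤ B = 6; zero-pad to 6 bytes: K' = 90 d9 05 00 00 00.
K' ⊕ ipad = a6 ef 33 36 36 36; K' ⊕ opad = cc 85 59 5c 5c 5c.
Inner hash: sum = 166+239+51+54+54+54+119+219+20+199 = 1175 → 04 97.
Outer hash (recomputed tag): sum = 204+133+89+92+92+92+4+151 = 857 → 03 59.
Recomputed tag = 0359; claimed = 0359 → match.

valid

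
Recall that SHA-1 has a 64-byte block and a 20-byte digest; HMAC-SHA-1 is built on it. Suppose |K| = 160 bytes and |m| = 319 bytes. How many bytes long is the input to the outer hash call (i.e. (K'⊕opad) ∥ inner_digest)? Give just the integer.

84

Key is 160 > 64 bytes, so it is hashed to 20 bytes then zero-padded to 64: |K'| = 64.
Outer input = (K'⊕opad) ∥ H(inner) → 64 + 20 = 84 bytes.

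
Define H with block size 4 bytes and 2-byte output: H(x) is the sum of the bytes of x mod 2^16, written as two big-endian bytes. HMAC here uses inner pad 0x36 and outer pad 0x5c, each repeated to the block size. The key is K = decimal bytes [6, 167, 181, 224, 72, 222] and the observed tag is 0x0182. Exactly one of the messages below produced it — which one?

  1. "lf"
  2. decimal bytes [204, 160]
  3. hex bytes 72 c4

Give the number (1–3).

3

Key decimal bytes [6, 167, 181, 224, 72, 222] = 06 a7 b5 e0 48 de is 6 bytes > B = 4, so hash it first: H(key) = 03 68, then zero-pad to 4 bytes: K' = 03 68 00 00.
K' ⊕ ipad = 35 5e 36 36; K' ⊕ opad = 5f 34 5c 5c.
m1: inner = H(35 5e 36 36 6c 66) = 01 d1; tag = H(5f 34 5c 5c 01 d1) = 021d
m2: inner = H(35 5e 36 36 cc a0) = 02 6b; tag = H(5f 34 5c 5c 02 6b) = 01b8
m3: inner = H(35 5e 36 36 72 c4) = 02 35; tag = H(5f 34 5c 5c 02 35) = 0182 ← matches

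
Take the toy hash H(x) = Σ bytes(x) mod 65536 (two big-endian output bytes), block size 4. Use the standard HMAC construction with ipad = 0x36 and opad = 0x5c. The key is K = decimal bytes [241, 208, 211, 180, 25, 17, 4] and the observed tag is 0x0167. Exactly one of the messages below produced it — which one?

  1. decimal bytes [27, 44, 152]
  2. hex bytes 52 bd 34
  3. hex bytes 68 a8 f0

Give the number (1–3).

2

Key decimal bytes [241, 208, 211, 180, 25, 17, 4] = f1 d0 d3 b4 19 11 04 is 7 bytes > B = 4, so hash it first: H(key) = 03 76, then zero-pad to 4 bytes: K' = 03 76 00 00.
K' ⊕ ipad = 35 40 36 36; K' ⊕ opad = 5f 2a 5c 5c.
m1: inner = H(35 40 36 36 1b 2c 98) = 01 c0; tag = H(5f 2a 5c 5c 01 c0) = 0202
m2: inner = H(35 40 36 36 52 bd 34) = 02 24; tag = H(5f 2a 5c 5c 02 24) = 0167 ← matches
m3: inner = H(35 40 36 36 68 a8 f0) = 02 e1; tag = H(5f 2a 5c 5c 02 e1) = 0224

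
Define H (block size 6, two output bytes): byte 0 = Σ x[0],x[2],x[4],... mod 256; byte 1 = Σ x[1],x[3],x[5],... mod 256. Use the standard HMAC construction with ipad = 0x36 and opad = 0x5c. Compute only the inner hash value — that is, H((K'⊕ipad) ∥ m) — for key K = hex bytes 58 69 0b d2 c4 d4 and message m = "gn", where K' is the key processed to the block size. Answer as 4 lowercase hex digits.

0493

Key hex bytes 58 69 0b d2 c4 d4 is exactly B = 6 bytes: K' = 58 69 0b d2 c4 d4.
K' ⊕ ipad = 6e 5f 3d e4 f2 e2.
Inner input = 6e 5f 3d e4 f2 e2 ∥ 67 6e.
Inner hash: even-index sum = 516 mod 256 = 4; odd-index sum = 659 mod 256 = 147 → 04 93.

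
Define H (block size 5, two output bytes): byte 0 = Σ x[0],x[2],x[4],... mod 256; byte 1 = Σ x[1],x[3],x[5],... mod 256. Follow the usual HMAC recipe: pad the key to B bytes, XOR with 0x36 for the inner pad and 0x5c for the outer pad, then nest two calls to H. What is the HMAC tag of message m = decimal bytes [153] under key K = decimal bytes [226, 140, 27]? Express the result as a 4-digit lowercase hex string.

ea63

Key decimal bytes [226, 140, 27] = e2 8c 1b is 3 bytes ≤ B = 5; zero-pad to 5 bytes: K' = e2 8c 1b 00 00.
K' ⊕ ipad = d4 ba 2d 36 36.  K' ⊕ opad = be d0 47 5c 5c.
Inner input = (K'⊕ipad) ∥ m = d4 ba 2d 36 36 ∥ 99.
Inner hash: even-index sum = 311 mod 256 = 55; odd-index sum = 393 mod 256 = 137 → 37 89.
Outer input = (K'⊕opad) ∥ inner = be d0 47 5c 5c ∥ 37 89.
Outer hash (tag): even-index sum = 490 mod 256 = 234; odd-index sum = 355 mod 256 = 99 → ea 63.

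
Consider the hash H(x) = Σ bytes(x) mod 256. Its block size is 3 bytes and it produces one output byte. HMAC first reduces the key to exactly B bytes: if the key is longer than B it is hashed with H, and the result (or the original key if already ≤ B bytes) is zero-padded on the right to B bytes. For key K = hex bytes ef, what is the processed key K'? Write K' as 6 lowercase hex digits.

ef0000

Key hex bytes ef is 1 byte ≤ B = 3; zero-pad to 3 bytes: K' = ef 00 00.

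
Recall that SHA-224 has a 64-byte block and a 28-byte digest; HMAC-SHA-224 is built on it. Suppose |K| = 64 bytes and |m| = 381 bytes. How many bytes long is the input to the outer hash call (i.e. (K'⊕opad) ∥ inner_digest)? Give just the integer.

92

Key is 64 ≤ 64 bytes, zero-padded: |K'| = 64.
Outer input = (K'⊕opad) ∥ H(inner) → 64 + 28 = 92 bytes.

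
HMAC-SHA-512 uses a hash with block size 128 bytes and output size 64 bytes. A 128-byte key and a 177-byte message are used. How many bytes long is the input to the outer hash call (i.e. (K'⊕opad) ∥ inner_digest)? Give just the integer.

192

Key is 128 ≤ 128 bytes, zero-padded: |K'| = 128.
Outer input = (K'⊕opad) ∥ H(inner) → 128 + 64 = 192 bytes.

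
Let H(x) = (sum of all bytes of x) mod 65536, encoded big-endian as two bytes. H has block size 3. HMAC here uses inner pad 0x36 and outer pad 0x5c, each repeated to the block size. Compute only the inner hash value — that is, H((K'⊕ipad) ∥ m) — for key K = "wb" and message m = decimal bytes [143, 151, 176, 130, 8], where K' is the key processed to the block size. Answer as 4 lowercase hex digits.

032b

Key "wb" = 77 62 is 2 bytes ≤ B = 3; zero-pad to 3 bytes: K' = 77 62 00.
K' ⊕ ipad = 41 54 36.
Inner input = 41 54 36 ∥ 8f 97 b0 82 08.
Inner hash: sum = 65+84+54+143+151+176+130+8 = 811 → 03 2b.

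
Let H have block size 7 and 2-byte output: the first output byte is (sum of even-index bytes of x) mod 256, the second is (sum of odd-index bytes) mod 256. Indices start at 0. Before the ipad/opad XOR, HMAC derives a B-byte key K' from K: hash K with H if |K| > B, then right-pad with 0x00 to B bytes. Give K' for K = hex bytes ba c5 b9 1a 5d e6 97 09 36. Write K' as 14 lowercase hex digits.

|K| = 9 > B = 7, so first hash the key.
H(K): even-index sum = 669 mod 256 = 157; odd-index sum = 462 mod 256 = 206 → 9d ce.
Zero-pad H(K) = 9d ce to 7 bytes: K' = 9d ce 00 00 00 00 00.

9dce0000000000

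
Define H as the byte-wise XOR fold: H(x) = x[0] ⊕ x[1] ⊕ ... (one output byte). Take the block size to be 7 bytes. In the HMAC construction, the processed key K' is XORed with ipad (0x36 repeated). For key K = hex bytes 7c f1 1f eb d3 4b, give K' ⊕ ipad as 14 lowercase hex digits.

Key hex bytes 7c f1 1f eb d3 4b is 6 bytes ≤ B = 7; zero-pad to 7 bytes: K' = 7c f1 1f eb d3 4b 00.
XOR each byte with 0x36: 7c⊕36=4a, f1⊕36=c7, 1f⊕36=29, eb⊕36=dd, d3⊕36=e5, 4b⊕36=7d, 00⊕36=36.

4ac729dde57d36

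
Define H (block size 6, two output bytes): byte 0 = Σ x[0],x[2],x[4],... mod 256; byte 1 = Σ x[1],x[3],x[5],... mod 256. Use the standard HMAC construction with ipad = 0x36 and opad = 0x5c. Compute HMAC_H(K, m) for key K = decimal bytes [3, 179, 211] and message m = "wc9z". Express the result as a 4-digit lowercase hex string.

Key decimal bytes [3, 179, 211] = 03 b3 d3 is 3 bytes ≤ B = 6; zero-pad to 6 bytes: K' = 03 b3 d3 00 00 00.
K' ⊕ ipad = 35 85 e5 36 36 36.  K' ⊕ opad = 5f ef 8f 5c 5c 5c.
Inner input = (K'⊕ipad) ∥ m = 35 85 e5 36 36 36 ∥ 77 63 39 7a.
Inner hash: even-index sum = 512 mod 256 = 0; odd-index sum = 462 mod 256 = 206 → 00 ce.
Outer input = (K'⊕opad) ∥ inner = 5f ef 8f 5c 5c 5c ∥ 00 ce.
Outer hash (tag): even-index sum = 330 mod 256 = 74; odd-index sum = 629 mod 256 = 117 → 4a 75.

4a75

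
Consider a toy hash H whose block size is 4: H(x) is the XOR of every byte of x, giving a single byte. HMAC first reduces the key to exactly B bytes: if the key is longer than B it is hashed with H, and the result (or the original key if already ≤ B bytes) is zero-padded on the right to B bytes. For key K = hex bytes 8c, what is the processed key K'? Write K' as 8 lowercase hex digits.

8c000000

Key hex bytes 8c is 1 byte ≤ B = 4; zero-pad to 4 bytes: K' = 8c 00 00 00.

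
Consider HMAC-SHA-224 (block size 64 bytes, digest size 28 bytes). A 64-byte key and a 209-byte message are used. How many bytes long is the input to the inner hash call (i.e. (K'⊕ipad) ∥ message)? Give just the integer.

273

Key is 64 ≤ 64 bytes, zero-padded: |K'| = 64.
Inner input = (K'⊕ipad) ∥ m → 64 + 209 = 273 bytes.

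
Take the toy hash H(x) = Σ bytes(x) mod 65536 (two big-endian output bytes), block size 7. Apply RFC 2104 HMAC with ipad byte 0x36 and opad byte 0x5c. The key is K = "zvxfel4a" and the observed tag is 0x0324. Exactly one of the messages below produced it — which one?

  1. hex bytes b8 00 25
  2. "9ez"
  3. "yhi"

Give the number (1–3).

3

Key "zvxfel4a" = 7a 76 78 66 65 6c 34 61 is 8 bytes > B = 7, so hash it first: H(key) = 03 34, then zero-pad to 7 bytes: K' = 03 34 00 00 00 00 00.
K' ⊕ ipad = 35 02 36 36 36 36 36; K' ⊕ opad = 5f 68 5c 5c 5c 5c 5c.
m1: inner = H(35 02 36 36 36 36 36 b8 00 25) = 02 22; tag = H(5f 68 5c 5c 5c 5c 5c 02 22) = 02b7
m2: inner = H(35 02 36 36 36 36 36 39 65 7a) = 02 5d; tag = H(5f 68 5c 5c 5c 5c 5c 02 5d) = 02f2
m3: inner = H(35 02 36 36 36 36 36 79 68 69) = 02 8f; tag = H(5f 68 5c 5c 5c 5c 5c 02 8f) = 0324 ← matches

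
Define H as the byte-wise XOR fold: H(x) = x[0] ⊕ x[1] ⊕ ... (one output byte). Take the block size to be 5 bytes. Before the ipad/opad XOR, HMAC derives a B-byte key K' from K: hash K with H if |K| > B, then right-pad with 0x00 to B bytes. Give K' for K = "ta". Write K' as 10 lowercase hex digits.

7461000000

Key "ta" = 74 61 is 2 bytes ≤ B = 5; zero-pad to 5 bytes: K' = 74 61 00 00 00.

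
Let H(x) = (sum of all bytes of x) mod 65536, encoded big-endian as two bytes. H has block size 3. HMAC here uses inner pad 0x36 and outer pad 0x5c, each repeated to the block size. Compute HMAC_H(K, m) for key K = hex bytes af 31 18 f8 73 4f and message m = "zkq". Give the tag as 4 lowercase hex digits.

01ee

Key hex bytes af 31 18 f8 73 4f is 6 bytes > B = 3, so hash it first: H(key) = 02 b2, then zero-pad to 3 bytes: K' = 02 b2 00.
K' ⊕ ipad = 34 84 36.  K' ⊕ opad = 5e ee 5c.
Inner input = (K'⊕ipad) ∥ m = 34 84 36 ∥ 7a 6b 71.
Inner hash: sum = 52+132+54+122+107+113 = 580 → 02 44.
Outer input = (K'⊕opad) ∥ inner = 5e ee 5c ∥ 02 44.
Outer hash (tag): sum = 94+238+92+2+68 = 494 → 01 ee.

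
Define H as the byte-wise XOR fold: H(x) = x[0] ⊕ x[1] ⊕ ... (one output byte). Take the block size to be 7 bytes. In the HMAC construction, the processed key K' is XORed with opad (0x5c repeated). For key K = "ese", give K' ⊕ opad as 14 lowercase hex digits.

Key "ese" = 65 73 65 is 3 bytes ≤ B = 7; zero-pad to 7 bytes: K' = 65 73 65 00 00 00 00.
XOR each byte with 0x5c: 65⊕5c=39, 73⊕5c=2f, 65⊕5c=39, 00⊕5c=5c, 00⊕5c=5c, 00⊕5c=5c, 00⊕5c=5c.

392f395c5c5c5c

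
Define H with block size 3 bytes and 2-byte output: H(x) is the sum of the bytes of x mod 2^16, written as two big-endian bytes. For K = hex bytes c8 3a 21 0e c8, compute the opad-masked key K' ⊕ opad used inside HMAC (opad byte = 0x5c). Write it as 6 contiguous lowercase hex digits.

5da55c

Key hex bytes c8 3a 21 0e c8 is 5 bytes > B = 3, so hash it first: H(key) = 01 f9, then zero-pad to 3 bytes: K' = 01 f9 00.
XOR each byte with 0x5c: 01⊕5c=5d, f9⊕5c=a5, 00⊕5c=5c.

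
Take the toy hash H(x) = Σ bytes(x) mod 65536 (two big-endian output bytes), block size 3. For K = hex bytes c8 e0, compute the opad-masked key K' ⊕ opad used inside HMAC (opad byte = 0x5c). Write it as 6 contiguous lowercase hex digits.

94bc5c

Key hex bytes c8 e0 is 2 bytes ≤ B = 3; zero-pad to 3 bytes: K' = c8 e0 00.
XOR each byte with 0x5c: c8⊕5c=94, e0⊕5c=bc, 00⊕5c=5c.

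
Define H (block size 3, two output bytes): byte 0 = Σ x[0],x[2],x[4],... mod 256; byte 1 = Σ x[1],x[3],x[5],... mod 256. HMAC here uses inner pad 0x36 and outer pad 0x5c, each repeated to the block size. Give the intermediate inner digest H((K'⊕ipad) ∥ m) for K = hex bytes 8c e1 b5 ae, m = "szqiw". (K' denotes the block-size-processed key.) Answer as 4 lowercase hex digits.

9014

Key hex bytes 8c e1 b5 ae is 4 bytes > B = 3, so hash it first: H(key) = 41 8f, then zero-pad to 3 bytes: K' = 41 8f 00.
K' ⊕ ipad = 77 b9 36.
Inner input = 77 b9 36 ∥ 73 7a 71 69 77.
Inner hash: even-index sum = 400 mod 256 = 144; odd-index sum = 532 mod 256 = 20 → 90 14.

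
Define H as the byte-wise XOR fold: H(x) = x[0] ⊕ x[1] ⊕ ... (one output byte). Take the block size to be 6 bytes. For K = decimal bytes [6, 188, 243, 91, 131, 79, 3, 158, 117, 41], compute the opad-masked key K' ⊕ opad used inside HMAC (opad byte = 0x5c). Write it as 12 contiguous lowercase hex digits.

435c5c5c5c5c

Key decimal bytes [6, 188, 243, 91, 131, 79, 3, 158, 117, 41] = 06 bc f3 5b 83 4f 03 9e 75 29 is 10 bytes > B = 6, so hash it first: H(key) = 1f, then zero-pad to 6 bytes: K' = 1f 00 00 00 00 00.
XOR each byte with 0x5c: 1f⊕5c=43, 00⊕5c=5c, 00⊕5c=5c, 00⊕5c=5c, 00⊕5c=5c, 00⊕5c=5c.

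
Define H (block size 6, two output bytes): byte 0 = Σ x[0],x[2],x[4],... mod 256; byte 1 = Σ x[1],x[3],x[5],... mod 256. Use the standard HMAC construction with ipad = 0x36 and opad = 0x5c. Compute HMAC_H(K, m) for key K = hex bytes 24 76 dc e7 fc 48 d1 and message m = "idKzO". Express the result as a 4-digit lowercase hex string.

b38e

Key hex bytes 24 76 dc e7 fc 48 d1 is 7 bytes > B = 6, so hash it first: H(key) = cd a5, then zero-pad to 6 bytes: K' = cd a5 00 00 00 00.
K' ⊕ ipad = fb 93 36 36 36 36.  K' ⊕ opad = 91 f9 5c 5c 5c 5c.
Inner input = (K'⊕ipad) ∥ m = fb 93 36 36 36 36 ∥ 69 64 4b 7a 4f.
Inner hash: even-index sum = 618 mod 256 = 106; odd-index sum = 477 mod 256 = 221 → 6a dd.
Outer input = (K'⊕opad) ∥ inner = 91 f9 5c 5c 5c 5c ∥ 6a dd.
Outer hash (tag): even-index sum = 435 mod 256 = 179; odd-index sum = 654 mod 256 = 142 → b3 8e.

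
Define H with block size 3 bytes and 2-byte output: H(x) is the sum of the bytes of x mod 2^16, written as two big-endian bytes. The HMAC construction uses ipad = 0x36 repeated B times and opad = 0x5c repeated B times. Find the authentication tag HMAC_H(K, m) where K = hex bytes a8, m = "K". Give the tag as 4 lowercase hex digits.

0202

Key hex bytes a8 is 1 byte ≤ B = 3; zero-pad to 3 bytes: K' = a8 00 00.
K' ⊕ ipad = 9e 36 36.  K' ⊕ opad = f4 5c 5c.
Inner input = (K'⊕ipad) ∥ m = 9e 36 36 ∥ 4b.
Inner hash: sum = 158+54+54+75 = 341 → 01 55.
Outer input = (K'⊕opad) ∥ inner = f4 5c 5c ∥ 01 55.
Outer hash (tag): sum = 244+92+92+1+85 = 514 → 02 02.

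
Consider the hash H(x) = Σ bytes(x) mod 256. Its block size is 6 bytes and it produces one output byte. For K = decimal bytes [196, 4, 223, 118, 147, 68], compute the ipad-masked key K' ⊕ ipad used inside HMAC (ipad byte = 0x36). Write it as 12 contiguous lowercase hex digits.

f232e940a572

Key decimal bytes [196, 4, 223, 118, 147, 68] = c4 04 df 76 93 44 is exactly B = 6 bytes: K' = c4 04 df 76 93 44.
XOR each byte with 0x36: c4⊕36=f2, 04⊕36=32, df⊕36=e9, 76⊕36=40, 93⊕36=a5, 44⊕36=72.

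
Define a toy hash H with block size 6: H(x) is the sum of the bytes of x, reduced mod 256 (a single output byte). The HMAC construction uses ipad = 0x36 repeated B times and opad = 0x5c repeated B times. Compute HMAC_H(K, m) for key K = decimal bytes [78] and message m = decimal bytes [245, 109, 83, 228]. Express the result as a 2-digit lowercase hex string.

fd

Key decimal bytes [78] = 4e is 1 byte ≤ B = 6; zero-pad to 6 bytes: K' = 4e 00 00 00 00 00.
K' ⊕ ipad = 78 36 36 36 36 36.  K' ⊕ opad = 12 5c 5c 5c 5c 5c.
Inner input = (K'⊕ipad) ∥ m = 78 36 36 36 36 36 ∥ f5 6d 53 e4.
Inner hash: sum = 120+54+54+54+54+54+245+109+83+228 = 1055; mod 256 = 31 → 1f.
Outer input = (K'⊕opad) ∥ inner = 12 5c 5c 5c 5c 5c ∥ 1f.
Outer hash (tag): sum = 18+92+92+92+92+92+31 = 509; mod 256 = 253 → fd.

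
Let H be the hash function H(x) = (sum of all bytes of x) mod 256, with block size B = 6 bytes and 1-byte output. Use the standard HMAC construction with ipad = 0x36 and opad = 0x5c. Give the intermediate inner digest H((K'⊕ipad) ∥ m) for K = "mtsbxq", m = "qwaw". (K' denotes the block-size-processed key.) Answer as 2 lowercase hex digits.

8b

Key "mtsbxq" = 6d 74 73 62 78 71 is exactly B = 6 bytes: K' = 6d 74 73 62 78 71.
K' ⊕ ipad = 5b 42 45 54 4e 47.
Inner input = 5b 42 45 54 4e 47 ∥ 71 77 61 77.
Inner hash: sum = 91+66+69+84+78+71+113+119+97+119 = 907; mod 256 = 139 → 8b.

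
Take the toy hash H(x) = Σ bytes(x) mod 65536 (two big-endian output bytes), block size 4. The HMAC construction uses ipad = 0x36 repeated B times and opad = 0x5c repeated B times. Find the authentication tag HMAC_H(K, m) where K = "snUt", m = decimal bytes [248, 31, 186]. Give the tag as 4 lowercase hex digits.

00a8

Key "snUt" = 73 6e 55 74 is exactly B = 4 bytes: K' = 73 6e 55 74.
K' ⊕ ipad = 45 58 63 42.  K' ⊕ opad = 2f 32 09 28.
Inner input = (K'⊕ipad) ∥ m = 45 58 63 42 ∥ f8 1f ba.
Inner hash: sum = 69+88+99+66+248+31+186 = 787 → 03 13.
Outer input = (K'⊕opad) ∥ inner = 2f 32 09 28 ∥ 03 13.
Outer hash (tag): sum = 47+50+9+40+3+19 = 168 → 00 a8.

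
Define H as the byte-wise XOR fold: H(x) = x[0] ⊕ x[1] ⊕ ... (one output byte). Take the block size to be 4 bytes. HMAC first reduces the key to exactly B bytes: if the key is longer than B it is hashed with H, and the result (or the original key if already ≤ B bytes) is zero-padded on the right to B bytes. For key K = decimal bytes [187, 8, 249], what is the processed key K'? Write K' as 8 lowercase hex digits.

bb08f900

Key decimal bytes [187, 8, 249] = bb 08 f9 is 3 bytes ≤ B = 4; zero-pad to 4 bytes: K' = bb 08 f9 00.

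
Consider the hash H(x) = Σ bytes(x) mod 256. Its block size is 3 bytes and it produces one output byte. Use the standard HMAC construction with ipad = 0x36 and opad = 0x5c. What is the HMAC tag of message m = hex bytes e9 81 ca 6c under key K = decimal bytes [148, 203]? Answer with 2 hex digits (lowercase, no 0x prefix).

Key decimal bytes [148, 203] = 94 cb is 2 bytes ≤ B = 3; zero-pad to 3 bytes: K' = 94 cb 00.
K' ⊕ ipad = a2 fd 36.  K' ⊕ opad = c8 97 5c.
Inner input = (K'⊕ipad) ∥ m = a2 fd 36 ∥ e9 81 ca 6c.
Inner hash: sum = 162+253+54+233+129+202+108 = 1141; mod 256 = 117 → 75.
Outer input = (K'⊕opad) ∥ inner = c8 97 5c ∥ 75.
Outer hash (tag): sum = 200+151+92+117 = 560; mod 256 = 48 → 30.

30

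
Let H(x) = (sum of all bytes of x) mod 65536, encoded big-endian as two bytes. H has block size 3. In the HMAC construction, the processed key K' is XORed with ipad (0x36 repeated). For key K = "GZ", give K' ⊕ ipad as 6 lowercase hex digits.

Key "GZ" = 47 5a is 2 bytes ≤ B = 3; zero-pad to 3 bytes: K' = 47 5a 00.
XOR each byte with 0x36: 47⊕36=71, 5a⊕36=6c, 00⊕36=36.

716c36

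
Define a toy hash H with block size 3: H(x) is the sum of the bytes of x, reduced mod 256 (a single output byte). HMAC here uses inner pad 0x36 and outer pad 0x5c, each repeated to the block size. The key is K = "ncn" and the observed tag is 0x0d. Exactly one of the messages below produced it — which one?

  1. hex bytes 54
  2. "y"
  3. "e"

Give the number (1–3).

Key "ncn" = 6e 63 6e is exactly B = 3 bytes: K' = 6e 63 6e.
K' ⊕ ipad = 58 55 58; K' ⊕ opad = 32 3f 32.
m1: inner = H(58 55 58 54) = 59; tag = H(32 3f 32 59) = fc
m2: inner = H(58 55 58 79) = 7e; tag = H(32 3f 32 7e) = 21
m3: inner = H(58 55 58 65) = 6a; tag = H(32 3f 32 6a) = 0d ← matches

3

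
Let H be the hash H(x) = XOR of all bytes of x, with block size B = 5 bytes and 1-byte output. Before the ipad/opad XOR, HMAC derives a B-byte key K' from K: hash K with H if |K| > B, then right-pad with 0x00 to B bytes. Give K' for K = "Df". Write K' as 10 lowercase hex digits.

4466000000

Key "Df" = 44 66 is 2 bytes ≤ B = 5; zero-pad to 5 bytes: K' = 44 66 00 00 00.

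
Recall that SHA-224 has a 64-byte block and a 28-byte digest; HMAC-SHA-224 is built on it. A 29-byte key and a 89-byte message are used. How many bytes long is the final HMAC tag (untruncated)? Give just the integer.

28

The tag is one SHA-224 digest: 28 bytes.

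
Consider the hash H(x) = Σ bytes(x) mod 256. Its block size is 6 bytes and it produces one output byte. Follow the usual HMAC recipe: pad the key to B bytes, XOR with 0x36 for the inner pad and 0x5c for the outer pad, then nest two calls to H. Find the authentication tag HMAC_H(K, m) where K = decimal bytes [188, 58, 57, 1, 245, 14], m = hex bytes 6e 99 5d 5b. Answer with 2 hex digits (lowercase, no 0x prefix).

Key decimal bytes [188, 58, 57, 1, 245, 14] = bc 3a 39 01 f5 0e is exactly B = 6 bytes: K' = bc 3a 39 01 f5 0e.
K' ⊕ ipad = 8a 0c 0f 37 c3 38.  K' ⊕ opad = e0 66 65 5d a9 52.
Inner input = (K'⊕ipad) ∥ m = 8a 0c 0f 37 c3 38 ∥ 6e 99 5d 5b.
Inner hash: sum = 138+12+15+55+195+56+110+153+93+91 = 918; mod 256 = 150 → 96.
Outer input = (K'⊕opad) ∥ inner = e0 66 65 5d a9 52 ∥ 96.
Outer hash (tag): sum = 224+102+101+93+169+82+150 = 921; mod 256 = 153 → 99.

99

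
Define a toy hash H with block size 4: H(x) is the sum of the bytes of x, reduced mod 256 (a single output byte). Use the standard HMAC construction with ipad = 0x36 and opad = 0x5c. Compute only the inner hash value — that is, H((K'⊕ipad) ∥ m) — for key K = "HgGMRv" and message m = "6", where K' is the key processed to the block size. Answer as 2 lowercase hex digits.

15

Key "HgGMRv" = 48 67 47 4d 52 76 is 6 bytes > B = 4, so hash it first: H(key) = 0b, then zero-pad to 4 bytes: K' = 0b 00 00 00.
K' ⊕ ipad = 3d 36 36 36.
Inner input = 3d 36 36 36 ∥ 36.
Inner hash: sum = 61+54+54+54+54 = 277; mod 256 = 21 → 15.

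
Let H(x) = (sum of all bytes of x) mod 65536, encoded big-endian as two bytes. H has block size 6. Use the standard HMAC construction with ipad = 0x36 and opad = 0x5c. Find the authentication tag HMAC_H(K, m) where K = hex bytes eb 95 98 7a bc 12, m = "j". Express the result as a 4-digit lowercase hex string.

042d

Key hex bytes eb 95 98 7a bc 12 is exactly B = 6 bytes: K' = eb 95 98 7a bc 12.
K' ⊕ ipad = dd a3 ae 4c 8a 24.  K' ⊕ opad = b7 c9 c4 26 e0 4e.
Inner input = (K'⊕ipad) ∥ m = dd a3 ae 4c 8a 24 ∥ 6a.
Inner hash: sum = 221+163+174+76+138+36+106 = 914 → 03 92.
Outer input = (K'⊕opad) ∥ inner = b7 c9 c4 26 e0 4e ∥ 03 92.
Outer hash (tag): sum = 183+201+196+38+224+78+3+146 = 1069 → 04 2d.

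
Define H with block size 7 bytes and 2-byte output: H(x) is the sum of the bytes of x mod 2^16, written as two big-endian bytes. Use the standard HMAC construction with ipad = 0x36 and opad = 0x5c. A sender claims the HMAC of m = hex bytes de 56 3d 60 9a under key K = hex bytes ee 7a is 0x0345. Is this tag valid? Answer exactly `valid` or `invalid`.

valid

Key hex bytes ee 7a is 2 bytes ≤ B = 7; zero-pad to 7 bytes: K' = ee 7a 00 00 00 00 00.
K' ⊕ ipad = d8 4c 36 36 36 36 36; K' ⊕ opad = b2 26 5c 5c 5c 5c 5c.
Inner hash: sum = 216+76+54+54+54+54+54+222+86+61+96+154 = 1181 → 04 9d.
Outer hash (recomputed tag): sum = 178+38+92+92+92+92+92+4+157 = 837 → 03 45.
Recomputed tag = 0345; claimed = 0345 → match.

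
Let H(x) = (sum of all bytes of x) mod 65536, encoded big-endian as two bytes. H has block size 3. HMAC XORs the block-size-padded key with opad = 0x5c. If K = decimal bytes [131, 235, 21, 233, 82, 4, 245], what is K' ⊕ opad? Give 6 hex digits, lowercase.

5feb5c

Key decimal bytes [131, 235, 21, 233, 82, 4, 245] = 83 eb 15 e9 52 04 f5 is 7 bytes > B = 3, so hash it first: H(key) = 03 b7, then zero-pad to 3 bytes: K' = 03 b7 00.
XOR each byte with 0x5c: 03⊕5c=5f, b7⊕5c=eb, 00⊕5c=5c.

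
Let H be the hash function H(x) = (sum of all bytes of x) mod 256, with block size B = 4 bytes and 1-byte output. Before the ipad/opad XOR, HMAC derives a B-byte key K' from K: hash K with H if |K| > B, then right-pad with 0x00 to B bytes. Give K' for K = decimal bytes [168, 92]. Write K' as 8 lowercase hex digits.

Key decimal bytes [168, 92] = a8 5c is 2 bytes ≤ B = 4; zero-pad to 4 bytes: K' = a8 5c 00 00.

a85c0000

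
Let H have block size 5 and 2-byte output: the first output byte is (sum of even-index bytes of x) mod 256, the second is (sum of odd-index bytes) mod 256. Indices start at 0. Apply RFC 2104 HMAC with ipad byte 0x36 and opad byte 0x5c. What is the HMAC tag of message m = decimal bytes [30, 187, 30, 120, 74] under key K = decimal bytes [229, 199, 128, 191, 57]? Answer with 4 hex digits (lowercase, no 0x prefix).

fa49

Key decimal bytes [229, 199, 128, 191, 57] = e5 c7 80 bf 39 is exactly B = 5 bytes: K' = e5 c7 80 bf 39.
K' ⊕ ipad = d3 f1 b6 89 0f.  K' ⊕ opad = b9 9b dc e3 65.
Inner input = (K'⊕ipad) ∥ m = d3 f1 b6 89 0f ∥ 1e bb 1e 78 4a.
Inner hash: even-index sum = 715 mod 256 = 203; odd-index sum = 512 mod 256 = 0 → cb 00.
Outer input = (K'⊕opad) ∥ inner = b9 9b dc e3 65 ∥ cb 00.
Outer hash (tag): even-index sum = 506 mod 256 = 250; odd-index sum = 585 mod 256 = 73 → fa 49.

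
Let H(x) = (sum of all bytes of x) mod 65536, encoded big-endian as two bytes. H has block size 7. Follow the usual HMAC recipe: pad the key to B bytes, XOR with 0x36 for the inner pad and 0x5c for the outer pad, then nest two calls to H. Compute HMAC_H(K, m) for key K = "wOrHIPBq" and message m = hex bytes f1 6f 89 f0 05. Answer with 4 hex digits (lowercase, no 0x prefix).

Key "wOrHIPBq" = 77 4f 72 48 49 50 42 71 is 8 bytes > B = 7, so hash it first: H(key) = 02 cc, then zero-pad to 7 bytes: K' = 02 cc 00 00 00 00 00.
K' ⊕ ipad = 34 fa 36 36 36 36 36.  K' ⊕ opad = 5e 90 5c 5c 5c 5c 5c.
Inner input = (K'⊕ipad) ∥ m = 34 fa 36 36 36 36 36 ∥ f1 6f 89 f0 05.
Inner hash: sum = 52+250+54+54+54+54+54+241+111+137+240+5 = 1306 → 05 1a.
Outer input = (K'⊕opad) ∥ inner = 5e 90 5c 5c 5c 5c 5c ∥ 05 1a.
Outer hash (tag): sum = 94+144+92+92+92+92+92+5+26 = 729 → 02 d9.

02d9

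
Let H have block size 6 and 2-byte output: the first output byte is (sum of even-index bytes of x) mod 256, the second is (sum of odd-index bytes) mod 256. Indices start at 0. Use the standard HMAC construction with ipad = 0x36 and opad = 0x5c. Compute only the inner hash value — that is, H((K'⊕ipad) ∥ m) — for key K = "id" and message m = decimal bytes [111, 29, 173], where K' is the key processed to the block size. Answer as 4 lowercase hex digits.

e7db

Key "id" = 69 64 is 2 bytes ≤ B = 6; zero-pad to 6 bytes: K' = 69 64 00 00 00 00.
K' ⊕ ipad = 5f 52 36 36 36 36.
Inner input = 5f 52 36 36 36 36 ∥ 6f 1d ad.
Inner hash: even-index sum = 487 mod 256 = 231; odd-index sum = 219 mod 256 = 219 → e7 db.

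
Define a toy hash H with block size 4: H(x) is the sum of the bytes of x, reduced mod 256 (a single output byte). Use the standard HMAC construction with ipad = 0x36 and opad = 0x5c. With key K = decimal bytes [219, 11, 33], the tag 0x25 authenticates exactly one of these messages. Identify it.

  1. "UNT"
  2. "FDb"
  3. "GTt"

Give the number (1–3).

Key decimal bytes [219, 11, 33] = db 0b 21 is 3 bytes ≤ B = 4; zero-pad to 4 bytes: K' = db 0b 21 00.
K' ⊕ ipad = ed 3d 17 36; K' ⊕ opad = 87 57 7d 5c.
m1: inner = H(ed 3d 17 36 55 4e 54) = 6e; tag = H(87 57 7d 5c 6e) = 25 ← matches
m2: inner = H(ed 3d 17 36 46 44 62) = 63; tag = H(87 57 7d 5c 63) = 1a
m3: inner = H(ed 3d 17 36 47 54 74) = 86; tag = H(87 57 7d 5c 86) = 3d

1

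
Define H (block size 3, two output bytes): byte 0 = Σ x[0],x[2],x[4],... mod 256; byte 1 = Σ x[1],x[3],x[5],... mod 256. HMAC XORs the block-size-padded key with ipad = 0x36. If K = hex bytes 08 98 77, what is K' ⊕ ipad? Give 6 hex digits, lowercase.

3eae41

Key hex bytes 08 98 77 is exactly B = 3 bytes: K' = 08 98 77.
XOR each byte with 0x36: 08⊕36=3e, 98⊕36=ae, 77⊕36=41.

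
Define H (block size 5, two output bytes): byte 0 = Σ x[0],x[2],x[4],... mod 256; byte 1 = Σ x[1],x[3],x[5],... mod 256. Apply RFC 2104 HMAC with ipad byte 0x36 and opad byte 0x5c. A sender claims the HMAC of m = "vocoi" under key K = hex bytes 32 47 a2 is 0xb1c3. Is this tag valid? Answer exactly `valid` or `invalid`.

Key hex bytes 32 47 a2 is 3 bytes ≤ B = 5; zero-pad to 5 bytes: K' = 32 47 a2 00 00.
K' ⊕ ipad = 04 71 94 36 36; K' ⊕ opad = 6e 1b fe 5c 5c.
Inner hash: even-index sum = 428 mod 256 = 172; odd-index sum = 489 mod 256 = 233 → ac e9.
Outer hash (recomputed tag): even-index sum = 689 mod 256 = 177; odd-index sum = 291 mod 256 = 35 → b1 23.
Recomputed tag = b123; claimed = b1c3 → mismatch.

invalid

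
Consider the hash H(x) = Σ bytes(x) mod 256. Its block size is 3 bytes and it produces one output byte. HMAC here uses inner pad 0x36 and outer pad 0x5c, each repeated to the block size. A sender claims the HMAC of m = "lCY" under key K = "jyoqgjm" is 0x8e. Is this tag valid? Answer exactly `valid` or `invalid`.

invalid

Key "jyoqgjm" = 6a 79 6f 71 67 6a 6d is 7 bytes > B = 3, so hash it first: H(key) = 01, then zero-pad to 3 bytes: K' = 01 00 00.
K' ⊕ ipad = 37 36 36; K' ⊕ opad = 5d 5c 5c.
Inner hash: sum = 55+54+54+108+67+89 = 427; mod 256 = 171 → ab.
Outer hash (recomputed tag): sum = 93+92+92+171 = 448; mod 256 = 192 → c0.
Recomputed tag = c0; claimed = 8e → mismatch.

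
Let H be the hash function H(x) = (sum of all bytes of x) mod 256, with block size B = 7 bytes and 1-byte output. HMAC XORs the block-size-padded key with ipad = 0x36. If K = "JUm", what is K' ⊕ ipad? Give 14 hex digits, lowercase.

Key "JUm" = 4a 55 6d is 3 bytes ≤ B = 7; zero-pad to 7 bytes: K' = 4a 55 6d 00 00 00 00.
XOR each byte with 0x36: 4a⊕36=7c, 55⊕36=63, 6d⊕36=5b, 00⊕36=36, 00⊕36=36, 00⊕36=36, 00⊕36=36.

7c635b36363636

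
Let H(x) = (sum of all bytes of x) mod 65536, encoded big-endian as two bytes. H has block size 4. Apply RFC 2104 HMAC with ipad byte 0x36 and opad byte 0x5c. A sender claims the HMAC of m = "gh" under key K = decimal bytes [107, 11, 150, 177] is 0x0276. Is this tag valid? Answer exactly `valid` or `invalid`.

invalid

Key decimal bytes [107, 11, 150, 177] = 6b 0b 96 b1 is exactly B = 4 bytes: K' = 6b 0b 96 b1.
K' ⊕ ipad = 5d 3d a0 87; K' ⊕ opad = 37 57 ca ed.
Inner hash: sum = 93+61+160+135+103+104 = 656 → 02 90.
Outer hash (recomputed tag): sum = 55+87+202+237+2+144 = 727 → 02 d7.
Recomputed tag = 02d7; claimed = 0276 → mismatch.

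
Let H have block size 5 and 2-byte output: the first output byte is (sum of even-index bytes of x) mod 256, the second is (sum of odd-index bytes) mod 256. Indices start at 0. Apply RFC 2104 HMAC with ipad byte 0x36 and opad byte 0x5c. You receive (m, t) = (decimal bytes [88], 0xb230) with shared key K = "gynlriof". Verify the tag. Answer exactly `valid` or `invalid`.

Key "gynlriof" = 67 79 6e 6c 72 69 6f 66 is 8 bytes > B = 5, so hash it first: H(key) = b6 b4, then zero-pad to 5 bytes: K' = b6 b4 00 00 00.
K' ⊕ ipad = 80 82 36 36 36; K' ⊕ opad = ea e8 5c 5c 5c.
Inner hash: even-index sum = 236 mod 256 = 236; odd-index sum = 272 mod 256 = 16 → ec 10.
Outer hash (recomputed tag): even-index sum = 434 mod 256 = 178; odd-index sum = 560 mod 256 = 48 → b2 30.
Recomputed tag = b230; claimed = b230 → match.

valid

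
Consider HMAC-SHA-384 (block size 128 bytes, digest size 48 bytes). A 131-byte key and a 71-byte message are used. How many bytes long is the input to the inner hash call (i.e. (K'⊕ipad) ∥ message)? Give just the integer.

199

Key is 131 > 128 bytes, so it is hashed to 48 bytes then zero-padded to 128: |K'| = 128.
Inner input = (K'⊕ipad) ∥ m → 128 + 71 = 199 bytes.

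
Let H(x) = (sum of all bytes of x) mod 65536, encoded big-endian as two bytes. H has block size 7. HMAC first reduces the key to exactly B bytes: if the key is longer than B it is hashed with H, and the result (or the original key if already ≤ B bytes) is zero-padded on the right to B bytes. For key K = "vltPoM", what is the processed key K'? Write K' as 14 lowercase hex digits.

766c74506f4d00

Key "vltPoM" = 76 6c 74 50 6f 4d is 6 bytes ≤ B = 7; zero-pad to 7 bytes: K' = 76 6c 74 50 6f 4d 00.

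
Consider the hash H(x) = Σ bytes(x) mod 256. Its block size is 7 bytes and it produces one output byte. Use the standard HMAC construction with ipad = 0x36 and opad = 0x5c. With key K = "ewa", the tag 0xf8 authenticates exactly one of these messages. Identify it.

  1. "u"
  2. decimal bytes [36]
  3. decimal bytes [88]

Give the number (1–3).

2

Key "ewa" = 65 77 61 is 3 bytes ≤ B = 7; zero-pad to 7 bytes: K' = 65 77 61 00 00 00 00.
K' ⊕ ipad = 53 41 57 36 36 36 36; K' ⊕ opad = 39 2b 3d 5c 5c 5c 5c.
m1: inner = H(53 41 57 36 36 36 36 75) = 38; tag = H(39 2b 3d 5c 5c 5c 5c 38) = 49
m2: inner = H(53 41 57 36 36 36 36 24) = e7; tag = H(39 2b 3d 5c 5c 5c 5c e7) = f8 ← matches
m3: inner = H(53 41 57 36 36 36 36 58) = 1b; tag = H(39 2b 3d 5c 5c 5c 5c 1b) = 2c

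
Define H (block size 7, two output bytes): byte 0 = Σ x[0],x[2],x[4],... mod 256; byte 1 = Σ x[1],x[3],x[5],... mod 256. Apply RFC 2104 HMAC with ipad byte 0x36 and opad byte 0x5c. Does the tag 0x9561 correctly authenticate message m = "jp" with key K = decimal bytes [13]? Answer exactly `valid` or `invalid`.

invalid

Key decimal bytes [13] = 0d is 1 byte ≤ B = 7; zero-pad to 7 bytes: K' = 0d 00 00 00 00 00 00.
K' ⊕ ipad = 3b 36 36 36 36 36 36; K' ⊕ opad = 51 5c 5c 5c 5c 5c 5c.
Inner hash: even-index sum = 333 mod 256 = 77; odd-index sum = 268 mod 256 = 12 → 4d 0c.
Outer hash (recomputed tag): even-index sum = 369 mod 256 = 113; odd-index sum = 353 mod 256 = 97 → 71 61.
Recomputed tag = 7161; claimed = 9561 → mismatch.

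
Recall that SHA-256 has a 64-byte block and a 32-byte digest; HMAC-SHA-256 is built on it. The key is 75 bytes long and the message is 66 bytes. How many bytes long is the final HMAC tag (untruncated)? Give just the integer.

The tag is one SHA-256 digest: 32 bytes.

32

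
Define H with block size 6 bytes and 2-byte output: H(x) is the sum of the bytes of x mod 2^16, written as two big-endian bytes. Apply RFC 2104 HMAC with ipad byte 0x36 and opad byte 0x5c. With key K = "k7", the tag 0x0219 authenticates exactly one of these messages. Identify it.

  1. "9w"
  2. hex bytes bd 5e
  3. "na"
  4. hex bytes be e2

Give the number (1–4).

3

Key "k7" = 6b 37 is 2 bytes ≤ B = 6; zero-pad to 6 bytes: K' = 6b 37 00 00 00 00.
K' ⊕ ipad = 5d 01 36 36 36 36; K' ⊕ opad = 37 6b 5c 5c 5c 5c.
m1: inner = H(5d 01 36 36 36 36 39 77) = 01 e6; tag = H(37 6b 5c 5c 5c 5c 01 e6) = 02f9
m2: inner = H(5d 01 36 36 36 36 bd 5e) = 02 51; tag = H(37 6b 5c 5c 5c 5c 02 51) = 0265
m3: inner = H(5d 01 36 36 36 36 6e 61) = 02 05; tag = H(37 6b 5c 5c 5c 5c 02 05) = 0219 ← matches
m4: inner = H(5d 01 36 36 36 36 be e2) = 02 d6; tag = H(37 6b 5c 5c 5c 5c 02 d6) = 02ea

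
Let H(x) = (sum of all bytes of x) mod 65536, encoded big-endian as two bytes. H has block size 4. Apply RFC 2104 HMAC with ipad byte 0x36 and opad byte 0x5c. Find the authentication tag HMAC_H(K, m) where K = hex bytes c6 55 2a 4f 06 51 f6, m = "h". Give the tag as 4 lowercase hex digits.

02b3

Key hex bytes c6 55 2a 4f 06 51 f6 is 7 bytes > B = 4, so hash it first: H(key) = 02 e1, then zero-pad to 4 bytes: K' = 02 e1 00 00.
K' ⊕ ipad = 34 d7 36 36.  K' ⊕ opad = 5e bd 5c 5c.
Inner input = (K'⊕ipad) ∥ m = 34 d7 36 36 ∥ 68.
Inner hash: sum = 52+215+54+54+104 = 479 → 01 df.
Outer input = (K'⊕opad) ∥ inner = 5e bd 5c 5c ∥ 01 df.
Outer hash (tag): sum = 94+189+92+92+1+223 = 691 → 02 b3.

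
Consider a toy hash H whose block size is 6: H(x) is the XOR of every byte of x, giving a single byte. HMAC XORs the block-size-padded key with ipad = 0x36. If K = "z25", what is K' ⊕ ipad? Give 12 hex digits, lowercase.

Key "z25" = 7a 32 35 is 3 bytes ≤ B = 6; zero-pad to 6 bytes: K' = 7a 32 35 00 00 00.
XOR each byte with 0x36: 7a⊕36=4c, 32⊕36=04, 35⊕36=03, 00⊕36=36, 00⊕36=36, 00⊕36=36.

4c0403363636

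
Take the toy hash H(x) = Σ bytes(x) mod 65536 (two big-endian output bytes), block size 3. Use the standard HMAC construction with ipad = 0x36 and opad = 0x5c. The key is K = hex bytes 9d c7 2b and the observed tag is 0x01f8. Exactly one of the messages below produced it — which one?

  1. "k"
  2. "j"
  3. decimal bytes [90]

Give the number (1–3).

Key hex bytes 9d c7 2b is exactly B = 3 bytes: K' = 9d c7 2b.
K' ⊕ ipad = ab f1 1d; K' ⊕ opad = c1 9b 77.
m1: inner = H(ab f1 1d 6b) = 02 24; tag = H(c1 9b 77 02 24) = 01f9
m2: inner = H(ab f1 1d 6a) = 02 23; tag = H(c1 9b 77 02 23) = 01f8 ← matches
m3: inner = H(ab f1 1d 5a) = 02 13; tag = H(c1 9b 77 02 13) = 01e8

2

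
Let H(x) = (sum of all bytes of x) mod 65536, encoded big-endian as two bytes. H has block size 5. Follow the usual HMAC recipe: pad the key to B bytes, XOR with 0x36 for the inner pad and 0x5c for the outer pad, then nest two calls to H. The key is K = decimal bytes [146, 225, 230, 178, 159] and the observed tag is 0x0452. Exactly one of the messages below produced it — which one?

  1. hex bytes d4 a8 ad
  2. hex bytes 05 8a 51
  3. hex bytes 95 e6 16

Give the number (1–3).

2

Key decimal bytes [146, 225, 230, 178, 159] = 92 e1 e6 b2 9f is exactly B = 5 bytes: K' = 92 e1 e6 b2 9f.
K' ⊕ ipad = a4 d7 d0 84 a9; K' ⊕ opad = ce bd ba ee c3.
m1: inner = H(a4 d7 d0 84 a9 d4 a8 ad) = 05 a1; tag = H(ce bd ba ee c3 05 a1) = 049c
m2: inner = H(a4 d7 d0 84 a9 05 8a 51) = 04 58; tag = H(ce bd ba ee c3 04 58) = 0452 ← matches
m3: inner = H(a4 d7 d0 84 a9 95 e6 16) = 05 09; tag = H(ce bd ba ee c3 05 09) = 0404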